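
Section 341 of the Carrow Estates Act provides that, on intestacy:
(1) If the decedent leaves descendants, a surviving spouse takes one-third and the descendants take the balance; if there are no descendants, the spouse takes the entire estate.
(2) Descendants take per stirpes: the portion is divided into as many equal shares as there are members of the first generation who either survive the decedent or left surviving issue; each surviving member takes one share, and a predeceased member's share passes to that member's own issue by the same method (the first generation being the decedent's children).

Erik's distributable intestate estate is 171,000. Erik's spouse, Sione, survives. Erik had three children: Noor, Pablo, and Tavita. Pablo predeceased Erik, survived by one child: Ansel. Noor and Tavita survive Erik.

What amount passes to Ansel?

Sione takes one-third of 171,000 = 57,000. The remaining 114,000 passes to the descendants.
The descendants' portion (114,000) is divided into 3 shares of 38,000: Noor and Tavita each take 38,000; Pablo's 38,000 share passes to Pablo's issue.
Pablo's share (38,000) passes entirely to Ansel.

Ansel receives 38,000.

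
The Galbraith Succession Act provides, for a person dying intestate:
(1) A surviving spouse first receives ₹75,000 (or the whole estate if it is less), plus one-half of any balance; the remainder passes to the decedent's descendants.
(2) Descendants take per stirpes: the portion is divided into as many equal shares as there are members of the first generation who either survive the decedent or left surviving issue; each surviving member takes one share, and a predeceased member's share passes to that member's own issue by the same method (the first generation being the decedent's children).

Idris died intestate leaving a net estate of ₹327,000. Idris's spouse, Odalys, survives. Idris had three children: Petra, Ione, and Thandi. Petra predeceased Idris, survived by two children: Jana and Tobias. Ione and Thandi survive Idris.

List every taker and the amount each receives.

Odalys first takes ₹75,000, leaving a balance of ₹252,000. Odalys then takes one-half of the balance (₹126,000), for a total of ₹201,000. The remaining ₹126,000 passes to the descendants.
The descendants' portion (₹126,000) is divided into 3 shares of ₹42,000: Ione and Thandi each take ₹42,000; Petra's ₹42,000 share passes to Petra's issue.
Petra's share (₹42,000) is divided into 2 shares of ₹21,000: Jana and Tobias each take ₹21,000.

Odalys: ₹201,000; Jana: ₹21,000; Tobias: ₹21,000; Ione: ₹42,000; Thandi: ₹42,000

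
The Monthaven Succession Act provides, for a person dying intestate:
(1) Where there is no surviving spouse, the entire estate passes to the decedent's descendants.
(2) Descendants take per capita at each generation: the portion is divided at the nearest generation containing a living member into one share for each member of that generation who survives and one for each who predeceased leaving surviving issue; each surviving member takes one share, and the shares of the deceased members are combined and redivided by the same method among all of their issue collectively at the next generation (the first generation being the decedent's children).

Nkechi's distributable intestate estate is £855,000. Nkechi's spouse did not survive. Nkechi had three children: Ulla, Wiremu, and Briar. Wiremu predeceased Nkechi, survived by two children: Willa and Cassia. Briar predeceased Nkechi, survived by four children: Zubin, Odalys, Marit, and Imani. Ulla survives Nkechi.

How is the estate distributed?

The entire £855,000 passes to the descendants.
That amount (£855,000) is divided at the children's generation into 3 shares of £285,000. Ulla takes £285,000. The 2 shares of the deceased (Wiremu and Briar) are combined into a pool of £570,000.
That pool (£570,000) is divided at the grandchildren's generation equally among Willa, Cassia, Zubin, Odalys, Marit, and Imani: £95,000 each.

Ulla: £285,000; Willa: £95,000; Cassia: £95,000; Zubin: £95,000; Odalys: £95,000; Marit: £95,000; Imani: £95,000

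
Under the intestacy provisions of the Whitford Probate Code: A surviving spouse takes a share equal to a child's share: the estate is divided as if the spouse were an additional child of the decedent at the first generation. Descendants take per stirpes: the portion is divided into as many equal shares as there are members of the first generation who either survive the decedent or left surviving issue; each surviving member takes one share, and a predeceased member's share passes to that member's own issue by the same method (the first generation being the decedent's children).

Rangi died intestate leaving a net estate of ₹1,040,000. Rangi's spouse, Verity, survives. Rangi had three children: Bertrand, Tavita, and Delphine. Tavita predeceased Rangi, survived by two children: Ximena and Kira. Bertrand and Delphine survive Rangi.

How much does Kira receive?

Kira receives ₹130,000.

The spouse counts as an additional share at the children's level, so there are 4 primary shares of ₹260,000. Verity takes one such share (₹260,000).
The children's combined portion (₹780,000) is divided into 3 shares of ₹260,000: Bertrand and Delphine each take ₹260,000; Tavita's ₹260,000 share passes to Tavita's issue.
Tavita's share (₹260,000) is divided into 2 shares of ₹130,000: Ximena and Kira each take ₹130,000.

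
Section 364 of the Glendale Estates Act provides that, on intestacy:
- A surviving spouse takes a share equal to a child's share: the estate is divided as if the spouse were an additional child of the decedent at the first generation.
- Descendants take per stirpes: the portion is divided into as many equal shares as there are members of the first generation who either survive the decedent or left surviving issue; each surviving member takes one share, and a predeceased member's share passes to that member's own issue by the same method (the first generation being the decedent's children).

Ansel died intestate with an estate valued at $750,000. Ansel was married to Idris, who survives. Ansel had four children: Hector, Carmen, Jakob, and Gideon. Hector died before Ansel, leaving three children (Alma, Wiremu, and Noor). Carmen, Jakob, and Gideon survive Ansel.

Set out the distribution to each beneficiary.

The spouse counts as an additional share at the children's level, so there are 5 primary shares of $150,000. Idris takes one such share ($150,000).
The children's combined portion ($600,000) is divided into 4 shares of $150,000: Carmen, Jakob, and Gideon each take $150,000; Hector's $150,000 share passes to Hector's issue.
Hector's share ($150,000) is divided into 3 shares of $50,000: Alma, Wiremu, and Noor each take $50,000.

Idris: $150,000; Alma: $50,000; Wiremu: $50,000; Noor: $50,000; Carmen: $150,000; Jakob: $150,000; Gideon: $150,000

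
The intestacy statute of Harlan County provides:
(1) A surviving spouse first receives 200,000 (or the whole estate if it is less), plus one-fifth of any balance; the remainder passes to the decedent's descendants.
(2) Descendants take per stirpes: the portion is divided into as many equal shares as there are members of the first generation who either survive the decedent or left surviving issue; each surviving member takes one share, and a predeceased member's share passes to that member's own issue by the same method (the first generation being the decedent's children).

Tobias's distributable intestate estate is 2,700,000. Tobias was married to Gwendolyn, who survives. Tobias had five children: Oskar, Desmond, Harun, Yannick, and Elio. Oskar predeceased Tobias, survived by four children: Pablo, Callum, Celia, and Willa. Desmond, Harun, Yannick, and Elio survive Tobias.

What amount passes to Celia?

Gwendolyn first takes 200,000, leaving a balance of 2,500,000. Gwendolyn then takes one-fifth of the balance (500,000), for a total of 700,000. The remaining 2,000,000 passes to the descendants.
The descendants' portion (2,000,000) is divided into 5 shares of 400,000: Desmond, Harun, Yannick, and Elio each take 400,000; Oskar's 400,000 share passes to Oskar's issue.
Oskar's share (400,000) is divided into 4 shares of 100,000: Pablo, Callum, Celia, and Willa each take 100,000.

Celia receives 100,000.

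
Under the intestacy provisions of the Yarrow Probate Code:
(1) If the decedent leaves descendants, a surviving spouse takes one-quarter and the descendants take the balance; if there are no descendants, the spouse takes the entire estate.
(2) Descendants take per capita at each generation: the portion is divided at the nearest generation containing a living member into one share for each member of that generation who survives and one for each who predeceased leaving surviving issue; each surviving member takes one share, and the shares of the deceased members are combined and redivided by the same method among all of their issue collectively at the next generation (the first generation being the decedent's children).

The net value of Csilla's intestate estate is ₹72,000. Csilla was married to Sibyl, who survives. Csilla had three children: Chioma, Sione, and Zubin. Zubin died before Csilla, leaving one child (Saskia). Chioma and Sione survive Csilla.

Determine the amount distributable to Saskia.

Saskia receives ₹18,000.

Sibyl takes one-quarter of ₹72,000 = ₹18,000. The remaining ₹54,000 passes to the descendants.
The descendants' portion (₹54,000) is divided at the children's generation into 3 shares of ₹18,000. Chioma and Sione each take ₹18,000. The remaining share for the deceased Zubin (₹18,000) is carried to the next generation.
That pool (₹18,000) passes entirely to Saskia, the sole taker at the grandchildren's generation.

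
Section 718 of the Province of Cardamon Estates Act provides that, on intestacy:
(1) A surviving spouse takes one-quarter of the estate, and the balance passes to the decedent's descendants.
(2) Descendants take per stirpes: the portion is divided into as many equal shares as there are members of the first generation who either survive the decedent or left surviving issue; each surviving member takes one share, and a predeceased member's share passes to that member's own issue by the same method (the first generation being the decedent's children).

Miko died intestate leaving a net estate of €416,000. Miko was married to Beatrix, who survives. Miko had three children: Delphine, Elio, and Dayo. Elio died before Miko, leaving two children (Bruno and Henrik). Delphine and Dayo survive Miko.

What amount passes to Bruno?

Bruno receives €52,000.

Beatrix takes one-quarter of €416,000 = €104,000. The remaining €312,000 passes to the descendants.
The descendants' portion (€312,000) is divided into 3 shares of €104,000: Delphine and Dayo each take €104,000; Elio's €104,000 share passes to Elio's issue.
Elio's share (€104,000) is divided into 2 shares of €52,000: Bruno and Henrik each take €52,000.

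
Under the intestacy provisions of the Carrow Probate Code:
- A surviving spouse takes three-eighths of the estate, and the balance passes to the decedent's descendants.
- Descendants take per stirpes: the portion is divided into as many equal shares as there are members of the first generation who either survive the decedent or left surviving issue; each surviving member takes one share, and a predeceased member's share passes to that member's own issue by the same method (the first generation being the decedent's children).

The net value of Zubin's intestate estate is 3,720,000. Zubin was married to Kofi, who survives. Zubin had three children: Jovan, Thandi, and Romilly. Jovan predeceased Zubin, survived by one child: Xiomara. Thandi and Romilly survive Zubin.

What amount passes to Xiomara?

Kofi takes three-eighths of 3,720,000 = 1,395,000. The remaining 2,325,000 passes to the descendants.
The descendants' portion (2,325,000) is divided into 3 shares of 775,000: Thandi and Romilly each take 775,000; Jovan's 775,000 share passes to Jovan's issue.
Jovan's share (775,000) passes entirely to Xiomara.

Xiomara receives 775,000.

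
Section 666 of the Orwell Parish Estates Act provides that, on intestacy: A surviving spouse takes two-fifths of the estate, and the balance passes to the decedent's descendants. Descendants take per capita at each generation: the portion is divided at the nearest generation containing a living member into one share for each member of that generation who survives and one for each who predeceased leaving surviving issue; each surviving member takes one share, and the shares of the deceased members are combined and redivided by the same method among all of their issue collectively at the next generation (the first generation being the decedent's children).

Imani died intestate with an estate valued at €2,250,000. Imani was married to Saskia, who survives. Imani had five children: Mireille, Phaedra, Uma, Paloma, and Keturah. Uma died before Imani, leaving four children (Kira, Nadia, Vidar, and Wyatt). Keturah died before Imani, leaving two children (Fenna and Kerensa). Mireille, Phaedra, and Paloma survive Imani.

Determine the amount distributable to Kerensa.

Saskia takes two-fifths of €2,250,000 = €900,000. The remaining €1,350,000 passes to the descendants.
The descendants' portion (€1,350,000) is divided at the children's generation into 5 shares of €270,000. Mireille, Phaedra, and Paloma each take €270,000. The 2 shares of the deceased (Uma and Keturah) are combined into a pool of €540,000.
That pool (€540,000) is divided at the grandchildren's generation equally among Kira, Nadia, Vidar, Wyatt, Fenna, and Kerensa: €90,000 each.

Kerensa receives €90,000.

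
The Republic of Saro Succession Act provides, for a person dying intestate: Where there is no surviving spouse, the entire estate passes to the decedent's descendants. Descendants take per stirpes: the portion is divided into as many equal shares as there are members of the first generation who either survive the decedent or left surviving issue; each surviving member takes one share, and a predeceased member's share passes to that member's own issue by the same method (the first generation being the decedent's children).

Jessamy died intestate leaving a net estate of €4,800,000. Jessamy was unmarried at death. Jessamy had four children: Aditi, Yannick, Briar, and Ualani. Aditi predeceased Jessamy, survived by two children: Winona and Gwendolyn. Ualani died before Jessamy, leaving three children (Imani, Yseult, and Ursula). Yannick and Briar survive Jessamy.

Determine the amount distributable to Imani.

Imani receives €400,000.

The entire €4,800,000 passes to the descendants.
That amount (€4,800,000) is divided into 4 shares of €1,200,000: Yannick and Briar each take €1,200,000; Aditi's €1,200,000 share passes to Aditi's issue; Ualani's €1,200,000 share passes to Ualani's issue.
Aditi's share (€1,200,000) is divided into 2 shares of €600,000: Winona and Gwendolyn each take €600,000.
Ualani's share (€1,200,000) is divided into 3 shares of €400,000: Imani, Yseult, and Ursula each take €400,000.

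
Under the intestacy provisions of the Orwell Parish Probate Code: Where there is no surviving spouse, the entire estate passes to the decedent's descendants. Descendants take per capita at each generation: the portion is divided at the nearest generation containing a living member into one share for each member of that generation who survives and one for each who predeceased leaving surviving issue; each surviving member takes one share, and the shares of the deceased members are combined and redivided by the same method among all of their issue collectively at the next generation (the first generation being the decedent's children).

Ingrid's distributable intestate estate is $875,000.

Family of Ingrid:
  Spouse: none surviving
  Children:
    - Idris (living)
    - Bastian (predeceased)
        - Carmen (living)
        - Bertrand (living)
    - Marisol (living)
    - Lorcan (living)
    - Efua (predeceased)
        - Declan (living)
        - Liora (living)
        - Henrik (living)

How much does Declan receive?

The entire $875,000 passes to the descendants.
That amount ($875,000) is divided at the children's generation into 5 shares of $175,000. Idris, Marisol, and Lorcan each take $175,000. The 2 shares of the deceased (Bastian and Efua) are combined into a pool of $350,000.
That pool ($350,000) is divided at the grandchildren's generation equally among Carmen, Bertrand, Declan, Liora, and Henrik: $70,000 each.

Declan receives $70,000.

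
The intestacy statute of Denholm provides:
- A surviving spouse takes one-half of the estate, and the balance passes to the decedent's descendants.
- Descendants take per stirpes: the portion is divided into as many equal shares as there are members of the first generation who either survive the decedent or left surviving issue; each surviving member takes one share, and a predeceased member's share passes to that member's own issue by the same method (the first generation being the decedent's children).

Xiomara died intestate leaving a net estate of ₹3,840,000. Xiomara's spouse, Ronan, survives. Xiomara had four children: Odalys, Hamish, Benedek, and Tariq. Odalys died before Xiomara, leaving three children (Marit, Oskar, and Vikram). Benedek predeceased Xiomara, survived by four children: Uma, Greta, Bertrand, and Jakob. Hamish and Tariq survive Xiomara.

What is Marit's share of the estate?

Marit receives ₹160,000.

Ronan takes one-half of ₹3,840,000 = ₹1,920,000. The remaining ₹1,920,000 passes to the descendants.
The descendants' portion (₹1,920,000) is divided into 4 shares of ₹480,000: Hamish and Tariq each take ₹480,000; Odalys's ₹480,000 share passes to Odalys's issue; Benedek's ₹480,000 share passes to Benedek's issue.
Odalys's share (₹480,000) is divided into 3 shares of ₹160,000: Marit, Oskar, and Vikram each take ₹160,000.
Benedek's share (₹480,000) is divided into 4 shares of ₹120,000: Uma, Greta, Bertrand, and Jakob each take ₹120,000.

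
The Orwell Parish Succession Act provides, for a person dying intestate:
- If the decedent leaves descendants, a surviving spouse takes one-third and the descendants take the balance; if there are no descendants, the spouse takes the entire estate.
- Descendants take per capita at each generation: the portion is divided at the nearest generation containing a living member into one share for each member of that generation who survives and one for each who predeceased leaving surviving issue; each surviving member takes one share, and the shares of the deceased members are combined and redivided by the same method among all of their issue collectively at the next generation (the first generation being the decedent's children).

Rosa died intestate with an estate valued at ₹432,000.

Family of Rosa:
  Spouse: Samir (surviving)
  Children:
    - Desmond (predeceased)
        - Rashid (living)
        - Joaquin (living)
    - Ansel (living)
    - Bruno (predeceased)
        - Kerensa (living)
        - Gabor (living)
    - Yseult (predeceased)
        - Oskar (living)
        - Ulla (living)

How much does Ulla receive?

Samir takes one-third of ₹432,000 = ₹144,000. The remaining ₹288,000 passes to the descendants.
The descendants' portion (₹288,000) is divided at the children's generation into 4 shares of ₹72,000. Ansel takes ₹72,000. The 3 shares of the deceased (Desmond, Bruno, and Yseult) are combined into a pool of ₹216,000.
That pool (₹216,000) is divided at the grandchildren's generation equally among Rashid, Joaquin, Kerensa, Gabor, Oskar, and Ulla: ₹36,000 each.

Ulla receives ₹36,000.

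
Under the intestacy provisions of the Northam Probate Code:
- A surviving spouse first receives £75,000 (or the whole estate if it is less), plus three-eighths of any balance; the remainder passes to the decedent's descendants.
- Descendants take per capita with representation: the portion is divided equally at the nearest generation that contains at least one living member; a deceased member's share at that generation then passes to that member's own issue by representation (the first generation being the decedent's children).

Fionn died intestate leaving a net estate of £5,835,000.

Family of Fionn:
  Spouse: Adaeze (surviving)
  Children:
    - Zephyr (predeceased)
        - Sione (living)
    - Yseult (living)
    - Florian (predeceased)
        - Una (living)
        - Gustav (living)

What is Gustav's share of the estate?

Adaeze first takes £75,000, leaving a balance of £5,760,000. Adaeze then takes three-eighths of the balance (£2,160,000), for a total of £2,235,000. The remaining £3,600,000 passes to the descendants.
The descendants' portion (£3,600,000) is divided into 3 shares of £1,200,000: Yseult takes £1,200,000; Zephyr's £1,200,000 share passes to Zephyr's issue; Florian's £1,200,000 share passes to Florian's issue.
Zephyr's share (£1,200,000) passes entirely to Sione.
Florian's share (£1,200,000) is divided into 2 shares of £600,000: Una and Gustav each take £600,000.

Gustav receives £600,000.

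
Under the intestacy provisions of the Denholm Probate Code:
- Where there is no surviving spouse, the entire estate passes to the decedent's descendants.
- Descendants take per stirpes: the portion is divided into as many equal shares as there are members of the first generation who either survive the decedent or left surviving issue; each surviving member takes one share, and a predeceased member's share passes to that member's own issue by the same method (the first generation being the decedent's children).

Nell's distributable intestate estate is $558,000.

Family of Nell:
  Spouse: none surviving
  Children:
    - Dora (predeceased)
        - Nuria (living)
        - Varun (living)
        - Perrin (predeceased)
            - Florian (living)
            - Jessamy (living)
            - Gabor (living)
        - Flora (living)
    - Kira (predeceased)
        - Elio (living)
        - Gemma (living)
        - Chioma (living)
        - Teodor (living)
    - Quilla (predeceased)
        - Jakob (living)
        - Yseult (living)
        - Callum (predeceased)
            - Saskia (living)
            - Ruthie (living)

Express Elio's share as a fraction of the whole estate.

The entire $558,000 passes to the descendants.
That amount ($558,000) is divided into 3 shares of $186,000: Dora's $186,000 share passes to Dora's issue; Kira's $186,000 share passes to Kira's issue; Quilla's $186,000 share passes to Quilla's issue.
Dora's share ($186,000) is divided into 4 shares of $46,500: Nuria, Varun, and Flora each take $46,500; Perrin's $46,500 share passes to Perrin's issue.
Perrin's share ($46,500) is divided into 3 shares of $15,500: Florian, Jessamy, and Gabor each take $15,500.
Kira's share ($186,000) is divided into 4 shares of $46,500: Elio, Gemma, Chioma, and Teodor each take $46,500.
Quilla's share ($186,000) is divided into 3 shares of $62,000: Jakob and Yseult each take $62,000; Callum's $62,000 share passes to Callum's issue.
Callum's share ($62,000) is divided into 2 shares of $31,000: Saskia and Ruthie each take $31,000.

Elio receives 1/12 of the estate.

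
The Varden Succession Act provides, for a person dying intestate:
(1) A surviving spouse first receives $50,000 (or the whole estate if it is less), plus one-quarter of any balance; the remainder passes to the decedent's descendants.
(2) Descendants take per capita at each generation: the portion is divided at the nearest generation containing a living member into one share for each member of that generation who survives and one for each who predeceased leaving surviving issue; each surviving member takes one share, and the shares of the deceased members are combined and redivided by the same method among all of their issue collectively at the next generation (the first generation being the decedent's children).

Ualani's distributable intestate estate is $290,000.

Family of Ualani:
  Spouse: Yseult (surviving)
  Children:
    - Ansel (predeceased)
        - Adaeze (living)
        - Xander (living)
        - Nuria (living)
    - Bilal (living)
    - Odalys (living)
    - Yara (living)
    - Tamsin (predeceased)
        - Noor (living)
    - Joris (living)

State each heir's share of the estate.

Yseult: $110,000; Adaeze: $15,000; Xander: $15,000; Nuria: $15,000; Bilal: $30,000; Odalys: $30,000; Yara: $30,000; Noor: $15,000; Joris: $30,000

Yseult first takes $50,000, leaving a balance of $240,000. Yseult then takes one-quarter of the balance ($60,000), for a total of $110,000. The remaining $180,000 passes to the descendants.
The descendants' portion ($180,000) is divided at the children's generation into 6 shares of $30,000. Bilal, Odalys, Yara, and Joris each take $30,000. The 2 shares of the deceased (Ansel and Tamsin) are combined into a pool of $60,000.
That pool ($60,000) is divided at the grandchildren's generation equally among Adaeze, Xander, Nuria, and Noor: $15,000 each.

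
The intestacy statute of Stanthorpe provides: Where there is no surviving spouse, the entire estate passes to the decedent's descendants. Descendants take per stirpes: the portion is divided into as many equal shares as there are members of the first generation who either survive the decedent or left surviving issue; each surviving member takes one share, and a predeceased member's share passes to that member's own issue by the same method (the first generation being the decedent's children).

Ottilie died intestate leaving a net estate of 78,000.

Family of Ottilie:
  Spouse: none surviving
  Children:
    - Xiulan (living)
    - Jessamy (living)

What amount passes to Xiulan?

Xiulan receives 39,000.

The entire 78,000 passes to the descendants.
That amount (78,000) is divided into 2 shares of 39,000: Xiulan and Jessamy each take 39,000.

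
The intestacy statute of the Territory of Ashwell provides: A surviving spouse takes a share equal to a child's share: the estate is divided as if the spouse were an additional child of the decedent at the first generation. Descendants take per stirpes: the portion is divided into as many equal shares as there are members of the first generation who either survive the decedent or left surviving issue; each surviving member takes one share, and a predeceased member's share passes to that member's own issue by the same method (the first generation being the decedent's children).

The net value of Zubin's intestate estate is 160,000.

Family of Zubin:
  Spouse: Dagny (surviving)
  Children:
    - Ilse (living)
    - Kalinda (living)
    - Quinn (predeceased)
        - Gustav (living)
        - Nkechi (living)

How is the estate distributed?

The spouse counts as an additional share at the children's level, so there are 4 primary shares of 40,000. Dagny takes one such share (40,000).
The children's combined portion (120,000) is divided into 3 shares of 40,000: Ilse and Kalinda each take 40,000; Quinn's 40,000 share passes to Quinn's issue.
Quinn's share (40,000) is divided into 2 shares of 20,000: Gustav and Nkechi each take 20,000.

Dagny: 40,000; Ilse: 40,000; Kalinda: 40,000; Gustav: 20,000; Nkechi: 20,000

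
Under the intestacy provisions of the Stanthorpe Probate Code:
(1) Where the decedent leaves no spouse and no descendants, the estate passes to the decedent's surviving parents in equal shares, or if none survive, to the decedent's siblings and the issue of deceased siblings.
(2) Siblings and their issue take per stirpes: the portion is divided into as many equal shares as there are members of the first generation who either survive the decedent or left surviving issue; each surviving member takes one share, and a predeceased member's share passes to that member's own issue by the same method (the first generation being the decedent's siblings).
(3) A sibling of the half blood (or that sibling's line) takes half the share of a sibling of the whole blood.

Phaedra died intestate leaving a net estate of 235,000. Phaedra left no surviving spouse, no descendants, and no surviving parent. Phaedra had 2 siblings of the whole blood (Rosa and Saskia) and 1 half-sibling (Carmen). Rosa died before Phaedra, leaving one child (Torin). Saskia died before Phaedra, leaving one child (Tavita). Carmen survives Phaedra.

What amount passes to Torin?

The entire 235,000 passes to the siblings and their issue.
Counting each half-blood sibling's line as half a unit, there are 5/2 units in 235,000, so one unit is 94,000. Whole-blood lines (Rosa and Saskia) take 94,000 each; half-blood lines (Carmen) take 47,000 each.
Rosa's share (94,000) passes entirely to Torin.
Saskia's share (94,000) passes entirely to Tavita.

Torin receives 94,000.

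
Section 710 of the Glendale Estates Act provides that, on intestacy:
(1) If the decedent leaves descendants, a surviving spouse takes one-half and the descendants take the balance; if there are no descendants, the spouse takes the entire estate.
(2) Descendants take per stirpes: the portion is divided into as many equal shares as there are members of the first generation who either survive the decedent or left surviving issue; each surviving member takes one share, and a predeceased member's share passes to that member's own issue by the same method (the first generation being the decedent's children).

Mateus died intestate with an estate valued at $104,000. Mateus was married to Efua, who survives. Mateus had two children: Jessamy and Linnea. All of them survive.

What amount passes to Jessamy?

Jessamy receives $26,000.

Efua takes one-half of $104,000 = $52,000. The remaining $52,000 passes to the descendants.
The descendants' portion ($52,000) is divided into 2 shares of $26,000: Jessamy and Linnea each take $26,000.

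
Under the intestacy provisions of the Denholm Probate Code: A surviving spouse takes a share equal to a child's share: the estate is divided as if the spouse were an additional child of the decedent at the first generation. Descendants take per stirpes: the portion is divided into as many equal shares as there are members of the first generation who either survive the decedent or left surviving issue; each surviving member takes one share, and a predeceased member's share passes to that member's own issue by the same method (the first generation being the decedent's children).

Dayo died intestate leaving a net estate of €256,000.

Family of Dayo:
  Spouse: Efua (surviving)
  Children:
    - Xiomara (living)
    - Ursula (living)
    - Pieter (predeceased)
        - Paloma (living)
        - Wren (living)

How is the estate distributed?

Efua: €64,000; Xiomara: €64,000; Ursula: €64,000; Paloma: €32,000; Wren: €32,000

The spouse counts as an additional share at the children's level, so there are 4 primary shares of €64,000. Efua takes one such share (€64,000).
The children's combined portion (€192,000) is divided into 3 shares of €64,000: Xiomara and Ursula each take €64,000; Pieter's €64,000 share passes to Pieter's issue.
Pieter's share (€64,000) is divided into 2 shares of €32,000: Paloma and Wren each take €32,000.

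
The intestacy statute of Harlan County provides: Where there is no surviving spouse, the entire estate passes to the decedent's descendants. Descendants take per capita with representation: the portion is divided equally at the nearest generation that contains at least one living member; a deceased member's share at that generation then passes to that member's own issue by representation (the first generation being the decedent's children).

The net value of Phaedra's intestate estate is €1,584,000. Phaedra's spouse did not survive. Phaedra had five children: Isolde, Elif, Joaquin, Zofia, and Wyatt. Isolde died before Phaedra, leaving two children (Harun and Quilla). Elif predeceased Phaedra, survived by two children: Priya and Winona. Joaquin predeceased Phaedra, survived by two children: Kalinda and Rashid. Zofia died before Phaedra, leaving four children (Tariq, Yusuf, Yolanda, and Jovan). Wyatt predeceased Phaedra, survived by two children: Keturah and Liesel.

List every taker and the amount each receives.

The entire €1,584,000 passes to the descendants.
No child survives, so the initial division is made at the grandchildren's generation.
That amount (€1,584,000) is divided into 12 shares of €132,000: Harun, Quilla, Priya, Winona, Kalinda, Rashid, Tariq, Yusuf, Yolanda, Jovan, Keturah, and Liesel each take €132,000.

Harun: €132,000; Quilla: €132,000; Priya: €132,000; Winona: €132,000; Kalinda: €132,000; Rashid: €132,000; Tariq: €132,000; Yusuf: €132,000; Yolanda: €132,000; Jovan: €132,000; Keturah: €132,000; Liesel: €132,000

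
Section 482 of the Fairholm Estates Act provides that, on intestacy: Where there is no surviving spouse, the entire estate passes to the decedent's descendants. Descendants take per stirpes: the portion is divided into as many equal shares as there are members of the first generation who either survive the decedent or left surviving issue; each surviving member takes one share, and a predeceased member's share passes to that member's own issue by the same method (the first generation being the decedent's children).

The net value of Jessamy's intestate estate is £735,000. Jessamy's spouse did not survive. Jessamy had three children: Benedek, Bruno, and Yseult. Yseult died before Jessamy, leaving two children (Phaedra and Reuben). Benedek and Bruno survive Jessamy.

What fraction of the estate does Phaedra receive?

Phaedra receives 1/6 of the estate.

The entire £735,000 passes to the descendants.
That amount (£735,000) is divided into 3 shares of £245,000: Benedek and Bruno each take £245,000; Yseult's £245,000 share passes to Yseult's issue.
Yseult's share (£245,000) is divided into 2 shares of £122,500: Phaedra and Reuben each take £122,500.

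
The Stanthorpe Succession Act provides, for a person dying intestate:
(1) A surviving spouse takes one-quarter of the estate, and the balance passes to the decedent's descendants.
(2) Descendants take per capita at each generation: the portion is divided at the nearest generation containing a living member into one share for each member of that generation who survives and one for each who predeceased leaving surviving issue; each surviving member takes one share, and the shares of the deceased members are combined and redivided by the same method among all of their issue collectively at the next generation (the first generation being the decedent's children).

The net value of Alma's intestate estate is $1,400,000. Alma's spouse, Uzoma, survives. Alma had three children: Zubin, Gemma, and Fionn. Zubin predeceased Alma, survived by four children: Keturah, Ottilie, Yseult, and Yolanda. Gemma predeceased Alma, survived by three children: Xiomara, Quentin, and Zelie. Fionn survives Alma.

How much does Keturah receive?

Keturah receives $100,000.

Uzoma takes one-quarter of $1,400,000 = $350,000. The remaining $1,050,000 passes to the descendants.
The descendants' portion ($1,050,000) is divided at the children's generation into 3 shares of $350,000. Fionn takes $350,000. The 2 shares of the deceased (Zubin and Gemma) are combined into a pool of $700,000.
That pool ($700,000) is divided at the grandchildren's generation equally among Keturah, Ottilie, Yseult, Yolanda, Xiomara, Quentin, and Zelie: $100,000 each.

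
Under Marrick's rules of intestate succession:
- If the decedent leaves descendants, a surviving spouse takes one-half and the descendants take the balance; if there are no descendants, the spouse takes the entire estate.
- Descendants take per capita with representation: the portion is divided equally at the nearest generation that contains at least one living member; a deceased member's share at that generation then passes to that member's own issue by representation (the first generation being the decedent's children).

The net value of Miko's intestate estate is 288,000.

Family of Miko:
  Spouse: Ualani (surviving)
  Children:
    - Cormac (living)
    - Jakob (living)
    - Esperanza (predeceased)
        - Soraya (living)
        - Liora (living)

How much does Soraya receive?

Soraya receives 24,000.

Ualani takes one-half of 288,000 = 144,000. The remaining 144,000 passes to the descendants.
The descendants' portion (144,000) is divided into 3 shares of 48,000: Cormac and Jakob each take 48,000; Esperanza's 48,000 share passes to Esperanza's issue.
Esperanza's share (48,000) is divided into 2 shares of 24,000: Soraya and Liora each take 24,000.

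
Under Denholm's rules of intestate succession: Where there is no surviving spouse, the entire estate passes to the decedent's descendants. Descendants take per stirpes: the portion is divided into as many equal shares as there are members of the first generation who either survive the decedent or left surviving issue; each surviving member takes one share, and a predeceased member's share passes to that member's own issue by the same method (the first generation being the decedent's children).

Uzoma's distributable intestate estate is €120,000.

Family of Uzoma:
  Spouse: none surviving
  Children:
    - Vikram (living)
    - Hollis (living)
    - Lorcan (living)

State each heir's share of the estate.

Vikram: €40,000; Hollis: €40,000; Lorcan: €40,000

The entire €120,000 passes to the descendants.
That amount (€120,000) is divided into 3 shares of €40,000: Vikram, Hollis, and Lorcan each take €40,000.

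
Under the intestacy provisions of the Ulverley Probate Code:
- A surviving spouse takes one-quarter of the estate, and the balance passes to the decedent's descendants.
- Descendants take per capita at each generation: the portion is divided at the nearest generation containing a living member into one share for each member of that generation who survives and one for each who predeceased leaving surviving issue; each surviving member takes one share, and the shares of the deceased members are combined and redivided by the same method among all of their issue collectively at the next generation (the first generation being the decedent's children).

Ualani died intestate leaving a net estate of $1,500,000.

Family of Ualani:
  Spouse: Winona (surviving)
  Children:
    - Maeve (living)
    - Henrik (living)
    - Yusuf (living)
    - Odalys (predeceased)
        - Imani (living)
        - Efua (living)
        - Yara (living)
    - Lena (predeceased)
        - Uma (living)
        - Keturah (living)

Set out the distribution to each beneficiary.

Winona takes one-quarter of $1,500,000 = $375,000. The remaining $1,125,000 passes to the descendants.
The descendants' portion ($1,125,000) is divided at the children's generation into 5 shares of $225,000. Maeve, Henrik, and Yusuf each take $225,000. The 2 shares of the deceased (Odalys and Lena) are combined into a pool of $450,000.
That pool ($450,000) is divided at the grandchildren's generation equally among Imani, Efua, Yara, Uma, and Keturah: $90,000 each.

Winona: $375,000; Maeve: $225,000; Henrik: $225,000; Yusuf: $225,000; Imani: $90,000; Efua: $90,000; Yara: $90,000; Uma: $90,000; Keturah: $90,000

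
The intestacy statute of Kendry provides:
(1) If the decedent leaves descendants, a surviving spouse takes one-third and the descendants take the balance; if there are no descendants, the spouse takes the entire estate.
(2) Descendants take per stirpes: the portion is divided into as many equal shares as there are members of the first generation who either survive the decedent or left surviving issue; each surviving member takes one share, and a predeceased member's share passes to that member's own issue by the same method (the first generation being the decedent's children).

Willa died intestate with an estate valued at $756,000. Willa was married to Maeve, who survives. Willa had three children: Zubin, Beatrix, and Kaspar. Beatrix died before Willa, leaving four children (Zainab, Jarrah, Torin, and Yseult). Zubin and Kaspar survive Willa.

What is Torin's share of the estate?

Maeve takes one-third of $756,000 = $252,000. The remaining $504,000 passes to the descendants.
The descendants' portion ($504,000) is divided into 3 shares of $168,000: Zubin and Kaspar each take $168,000; Beatrix's $168,000 share passes to Beatrix's issue.
Beatrix's share ($168,000) is divided into 4 shares of $42,000: Zainab, Jarrah, Torin, and Yseult each take $42,000.

Torin receives $42,000.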